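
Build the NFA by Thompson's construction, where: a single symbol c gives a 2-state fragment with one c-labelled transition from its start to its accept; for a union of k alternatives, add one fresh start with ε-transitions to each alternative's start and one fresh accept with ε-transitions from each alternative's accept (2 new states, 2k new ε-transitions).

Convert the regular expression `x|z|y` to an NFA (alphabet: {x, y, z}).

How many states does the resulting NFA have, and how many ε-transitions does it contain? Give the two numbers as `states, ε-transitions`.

8, 6

Building bottom-up:
Each of the 3 symbol leaves contributes 2 states and 0 ε-transitions.
  x|z|y = 8 states, 6 ε-transitions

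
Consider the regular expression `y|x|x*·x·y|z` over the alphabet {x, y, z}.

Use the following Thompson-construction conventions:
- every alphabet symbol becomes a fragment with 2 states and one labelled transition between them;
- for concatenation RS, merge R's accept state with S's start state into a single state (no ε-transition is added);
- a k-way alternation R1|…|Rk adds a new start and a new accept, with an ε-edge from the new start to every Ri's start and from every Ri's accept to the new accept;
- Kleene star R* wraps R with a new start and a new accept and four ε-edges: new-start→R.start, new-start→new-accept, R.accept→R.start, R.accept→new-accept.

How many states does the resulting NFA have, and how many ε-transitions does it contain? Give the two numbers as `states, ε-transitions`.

14, 12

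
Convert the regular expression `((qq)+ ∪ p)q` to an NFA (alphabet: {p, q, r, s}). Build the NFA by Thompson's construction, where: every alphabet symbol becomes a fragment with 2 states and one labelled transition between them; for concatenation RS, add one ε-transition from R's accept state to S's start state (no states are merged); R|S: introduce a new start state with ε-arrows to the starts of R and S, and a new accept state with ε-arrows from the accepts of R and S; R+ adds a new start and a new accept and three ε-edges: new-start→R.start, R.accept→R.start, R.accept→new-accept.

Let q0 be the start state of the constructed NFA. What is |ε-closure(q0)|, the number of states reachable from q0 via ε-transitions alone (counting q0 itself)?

Let C(F) = |ε-closure(F.start)| within fragment F, and note whether F accepts ε. Symbol fragments have C = 1 and do not accept ε. Then:
  qq → same as the first factor's closure: C = 1
  (qq)+ → C = 1 + 1 = 2 (the body doesn't accept ε, so the new accept is not reached)
  (qq)+ ∪ p → C = 1 + 2 + 1 = 4 (the new accept is not ε-reachable since no branch accepts ε)
  ((qq)+ ∪ p)q → C equals the left operand's closure size = 4 (its accept is not ε-reachable, so the closure stops there)

4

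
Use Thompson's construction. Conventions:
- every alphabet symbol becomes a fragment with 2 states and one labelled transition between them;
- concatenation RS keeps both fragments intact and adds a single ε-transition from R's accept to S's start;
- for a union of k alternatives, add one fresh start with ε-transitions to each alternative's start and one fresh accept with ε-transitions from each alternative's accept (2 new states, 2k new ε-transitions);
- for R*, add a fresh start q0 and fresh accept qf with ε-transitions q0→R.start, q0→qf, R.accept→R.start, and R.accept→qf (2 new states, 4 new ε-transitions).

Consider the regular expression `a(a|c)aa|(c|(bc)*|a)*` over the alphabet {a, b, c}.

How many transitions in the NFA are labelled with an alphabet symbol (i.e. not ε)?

Bottom-up over the parse tree:
Each of the 9 symbol leaves contributes exactly 1 symbol transition.
  a|c = 2 symbol transitions
  a(a|c)aa = 5 symbol transitions
  bc = 2 symbol transitions
  (bc)* = 2 symbol transitions
  c|(bc)*|a = 4 symbol transitions
  (c|(bc)*|a)* = 4 symbol transitions
  a(a|c)aa|(c|(bc)*|a)* = 9 symbol transitions

9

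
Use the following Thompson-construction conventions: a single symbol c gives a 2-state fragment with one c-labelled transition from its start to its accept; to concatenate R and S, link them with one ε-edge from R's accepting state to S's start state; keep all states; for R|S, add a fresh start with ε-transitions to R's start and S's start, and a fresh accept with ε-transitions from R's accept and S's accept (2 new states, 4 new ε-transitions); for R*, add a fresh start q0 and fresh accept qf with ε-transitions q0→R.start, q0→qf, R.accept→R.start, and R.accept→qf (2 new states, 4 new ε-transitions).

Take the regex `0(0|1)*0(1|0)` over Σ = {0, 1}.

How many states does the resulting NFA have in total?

18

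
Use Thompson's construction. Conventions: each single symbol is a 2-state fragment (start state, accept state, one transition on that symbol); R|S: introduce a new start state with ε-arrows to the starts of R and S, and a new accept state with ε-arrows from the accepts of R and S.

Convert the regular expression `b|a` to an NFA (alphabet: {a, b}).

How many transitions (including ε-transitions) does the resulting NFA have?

Per subexpression:
Each of the 2 symbol leaves contributes 1 transition (1 symbol, 0 ε).
  b|a → 6 transitions (2 symbol, 4 ε)

6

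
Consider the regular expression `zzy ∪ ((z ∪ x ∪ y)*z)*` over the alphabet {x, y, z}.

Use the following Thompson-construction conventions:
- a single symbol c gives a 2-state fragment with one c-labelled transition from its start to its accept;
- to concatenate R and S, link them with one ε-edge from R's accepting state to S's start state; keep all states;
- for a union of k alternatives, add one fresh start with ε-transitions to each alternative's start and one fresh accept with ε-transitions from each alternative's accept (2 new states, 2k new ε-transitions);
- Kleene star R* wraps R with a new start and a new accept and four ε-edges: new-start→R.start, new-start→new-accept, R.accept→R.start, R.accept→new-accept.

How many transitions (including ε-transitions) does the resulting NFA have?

28

Building bottom-up:
Each of the 7 symbol leaves contributes 1 transition (1 symbol, 0 ε).
  zzy : 5 transitions (3 symbol, 2 ε)
  z ∪ x ∪ y : 9 transitions (3 symbol, 6 ε)
  (z ∪ x ∪ y)* : 13 transitions (3 symbol, 10 ε)
  (z ∪ x ∪ y)*z : 15 transitions (4 symbol, 11 ε)
  ((z ∪ x ∪ y)*z)* : 19 transitions (4 symbol, 15 ε)
  zzy ∪ ((z ∪ x ∪ y)*z)* : 28 transitions (7 symbol, 21 ε)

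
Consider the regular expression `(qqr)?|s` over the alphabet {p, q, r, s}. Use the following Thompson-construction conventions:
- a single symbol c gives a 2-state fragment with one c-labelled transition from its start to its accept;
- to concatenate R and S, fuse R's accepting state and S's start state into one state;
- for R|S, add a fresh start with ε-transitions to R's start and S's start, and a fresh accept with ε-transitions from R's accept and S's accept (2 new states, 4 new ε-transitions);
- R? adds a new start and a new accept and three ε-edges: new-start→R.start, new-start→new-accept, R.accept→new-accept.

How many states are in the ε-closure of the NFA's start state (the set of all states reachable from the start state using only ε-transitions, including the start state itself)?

6

Compute the ε-closure size of each fragment's start state recursively; a symbol fragment's start has no outgoing ε-edge, so its closure is just itself (size 1).
  qqr → |ε-closure| equals the left operand's closure size = 1 (its accept is not ε-reachable, so the closure stops there)
  (qqr)? → |ε-closure| = 1 (new start) + 1 (body) + 1 (new accept, via ε) = 3
  (qqr)?|s → |ε-closure| = 1 (new start) + (3 + 1) + 1 (new accept, since some branch ε-reaches its own accept) = 6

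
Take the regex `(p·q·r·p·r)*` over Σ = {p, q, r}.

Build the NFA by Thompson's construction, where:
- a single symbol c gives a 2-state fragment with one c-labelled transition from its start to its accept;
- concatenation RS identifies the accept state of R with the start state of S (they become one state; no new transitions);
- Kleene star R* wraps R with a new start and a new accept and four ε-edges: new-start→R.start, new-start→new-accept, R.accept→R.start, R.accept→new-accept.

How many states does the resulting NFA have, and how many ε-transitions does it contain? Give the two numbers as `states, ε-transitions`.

8, 4

Building bottom-up:
Each of the 5 symbol leaves contributes 2 states and 0 ε-transitions.
  p·q·r·p·r = 6 states, 0 ε-transitions
  (p·q·r·p·r)* = 8 states, 4 ε-transitions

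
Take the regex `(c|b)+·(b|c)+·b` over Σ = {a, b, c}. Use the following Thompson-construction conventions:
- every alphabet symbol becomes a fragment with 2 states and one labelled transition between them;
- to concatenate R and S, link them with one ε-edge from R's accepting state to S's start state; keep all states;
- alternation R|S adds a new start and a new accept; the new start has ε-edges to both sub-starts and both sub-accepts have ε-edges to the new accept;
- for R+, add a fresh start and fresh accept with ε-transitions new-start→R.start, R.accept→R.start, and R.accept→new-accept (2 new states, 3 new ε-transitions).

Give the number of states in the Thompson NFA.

18

Per subexpression:
Each of the 5 symbol leaves contributes a 2-state fragment.
  c|b → 6 states
  (c|b)+ → 8 states
  b|c → 6 states
  (b|c)+ → 8 states
  (c|b)+·(b|c)+·b → 18 states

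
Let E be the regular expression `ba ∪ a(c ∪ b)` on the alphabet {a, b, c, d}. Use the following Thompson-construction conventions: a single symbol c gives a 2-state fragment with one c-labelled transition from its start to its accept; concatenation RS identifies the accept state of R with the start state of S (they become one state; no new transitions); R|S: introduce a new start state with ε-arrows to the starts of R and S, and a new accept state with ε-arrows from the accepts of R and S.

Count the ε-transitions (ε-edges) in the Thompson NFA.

8

Building bottom-up:
Each of the 5 symbol leaves contributes 0 ε-transitions.
  ba : 0 ε-transitions
  c ∪ b : 4 ε-transitions
  a(c ∪ b) : 4 ε-transitions
  ba ∪ a(c ∪ b) : 8 ε-transitions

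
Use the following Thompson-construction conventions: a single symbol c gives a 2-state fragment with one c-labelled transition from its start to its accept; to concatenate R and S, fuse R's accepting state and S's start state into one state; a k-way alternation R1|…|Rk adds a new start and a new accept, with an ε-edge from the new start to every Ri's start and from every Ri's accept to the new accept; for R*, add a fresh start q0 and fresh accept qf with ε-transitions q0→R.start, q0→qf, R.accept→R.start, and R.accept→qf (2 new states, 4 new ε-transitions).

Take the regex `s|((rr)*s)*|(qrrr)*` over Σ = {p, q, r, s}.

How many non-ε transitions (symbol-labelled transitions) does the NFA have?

By structural recursion:
Each of the 8 symbol leaves contributes exactly 1 symbol transition.
  rr = 2 symbol transitions
  (rr)* = 2 symbol transitions
  (rr)*s = 3 symbol transitions
  ((rr)*s)* = 3 symbol transitions
  qrrr = 4 symbol transitions
  (qrrr)* = 4 symbol transitions
  s|((rr)*s)*|(qrrr)* = 8 symbol transitions

8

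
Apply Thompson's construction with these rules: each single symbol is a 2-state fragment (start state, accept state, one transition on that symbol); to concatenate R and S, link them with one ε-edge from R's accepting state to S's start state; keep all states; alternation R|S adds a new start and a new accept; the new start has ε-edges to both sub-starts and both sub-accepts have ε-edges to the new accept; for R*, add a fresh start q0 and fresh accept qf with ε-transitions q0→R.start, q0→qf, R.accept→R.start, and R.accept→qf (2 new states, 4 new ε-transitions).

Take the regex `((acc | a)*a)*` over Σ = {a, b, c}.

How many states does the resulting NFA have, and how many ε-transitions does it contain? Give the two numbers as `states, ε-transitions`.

16, 15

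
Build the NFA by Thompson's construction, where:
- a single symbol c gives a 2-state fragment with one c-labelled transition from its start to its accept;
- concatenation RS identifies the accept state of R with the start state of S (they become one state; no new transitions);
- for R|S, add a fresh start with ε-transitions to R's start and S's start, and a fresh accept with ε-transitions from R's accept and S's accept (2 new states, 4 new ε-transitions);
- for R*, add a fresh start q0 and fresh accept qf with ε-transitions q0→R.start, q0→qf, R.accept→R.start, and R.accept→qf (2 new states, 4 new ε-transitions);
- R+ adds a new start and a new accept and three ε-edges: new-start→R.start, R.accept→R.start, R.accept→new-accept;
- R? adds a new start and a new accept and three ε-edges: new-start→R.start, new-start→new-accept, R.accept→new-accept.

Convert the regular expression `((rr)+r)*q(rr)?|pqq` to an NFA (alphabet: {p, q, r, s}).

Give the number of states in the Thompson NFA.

By structural recursion:
Each of the 9 symbol leaves contributes a 2-state fragment.
  rr = 3 states
  (rr)+ = 5 states
  (rr)+r = 6 states
  ((rr)+r)* = 8 states
  rr = 3 states
  (rr)? = 5 states
  ((rr)+r)*q(rr)? = 13 states
  pqq = 4 states
  ((rr)+r)*q(rr)?|pqq = 19 states

19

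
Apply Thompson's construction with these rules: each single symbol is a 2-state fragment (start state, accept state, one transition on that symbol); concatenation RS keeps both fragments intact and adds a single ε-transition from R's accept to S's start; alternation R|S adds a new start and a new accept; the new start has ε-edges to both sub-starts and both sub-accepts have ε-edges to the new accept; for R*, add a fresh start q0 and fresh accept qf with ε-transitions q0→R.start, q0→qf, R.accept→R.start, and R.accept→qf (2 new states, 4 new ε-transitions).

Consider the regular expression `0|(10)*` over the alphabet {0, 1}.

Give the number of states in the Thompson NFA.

Per subexpression:
Each of the 3 symbol leaves contributes a 2-state fragment.
  10 → 4 states
  (10)* → 6 states
  0|(10)* → 10 states

10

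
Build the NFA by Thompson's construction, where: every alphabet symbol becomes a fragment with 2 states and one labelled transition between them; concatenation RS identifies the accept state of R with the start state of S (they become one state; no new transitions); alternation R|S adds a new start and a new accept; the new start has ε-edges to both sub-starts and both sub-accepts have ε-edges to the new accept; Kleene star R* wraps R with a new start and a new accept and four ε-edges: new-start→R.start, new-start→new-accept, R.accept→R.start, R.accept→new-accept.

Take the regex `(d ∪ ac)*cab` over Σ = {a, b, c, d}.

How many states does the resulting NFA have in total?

Building bottom-up:
Each of the 6 symbol leaves contributes a 2-state fragment.
  ac — 3 states
  d ∪ ac — 7 states
  (d ∪ ac)* — 9 states
  (d ∪ ac)*cab — 12 states

12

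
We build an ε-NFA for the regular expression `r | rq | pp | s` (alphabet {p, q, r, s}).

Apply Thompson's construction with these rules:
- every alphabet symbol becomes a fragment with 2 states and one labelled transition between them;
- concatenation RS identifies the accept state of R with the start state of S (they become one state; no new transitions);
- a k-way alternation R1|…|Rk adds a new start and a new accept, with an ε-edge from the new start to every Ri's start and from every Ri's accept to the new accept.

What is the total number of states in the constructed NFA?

12

By structural recursion:
Each of the 6 symbol leaves contributes a 2-state fragment.
  rq : 3 states
  pp : 3 states
  r | rq | pp | s : 12 states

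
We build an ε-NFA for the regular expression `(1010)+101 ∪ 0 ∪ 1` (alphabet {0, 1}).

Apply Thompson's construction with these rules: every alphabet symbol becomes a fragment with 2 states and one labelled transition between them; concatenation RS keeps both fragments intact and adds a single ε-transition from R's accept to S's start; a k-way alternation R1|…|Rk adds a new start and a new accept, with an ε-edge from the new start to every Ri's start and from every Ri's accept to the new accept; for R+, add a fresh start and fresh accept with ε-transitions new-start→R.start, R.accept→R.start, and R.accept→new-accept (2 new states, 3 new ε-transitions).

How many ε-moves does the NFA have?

15

Recursing over subexpressions:
Each of the 9 symbol leaves contributes 0 ε-transitions.
  1010 : 3 ε-transitions
  (1010)+ : 6 ε-transitions
  (1010)+101 : 9 ε-transitions
  (1010)+101 ∪ 0 ∪ 1 : 15 ε-transitions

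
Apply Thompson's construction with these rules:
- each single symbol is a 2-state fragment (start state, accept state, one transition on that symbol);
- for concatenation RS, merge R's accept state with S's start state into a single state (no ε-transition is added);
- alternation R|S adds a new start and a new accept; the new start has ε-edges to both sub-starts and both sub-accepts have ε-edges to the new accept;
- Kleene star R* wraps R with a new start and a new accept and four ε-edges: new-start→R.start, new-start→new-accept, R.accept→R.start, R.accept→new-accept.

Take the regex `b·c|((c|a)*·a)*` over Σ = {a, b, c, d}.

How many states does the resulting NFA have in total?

16

Bottom-up over the parse tree:
Each of the 5 symbol leaves contributes a 2-state fragment.
  b·c — 3 states
  c|a — 6 states
  (c|a)* — 8 states
  (c|a)*·a — 9 states
  ((c|a)*·a)* — 11 states
  b·c|((c|a)*·a)* — 16 states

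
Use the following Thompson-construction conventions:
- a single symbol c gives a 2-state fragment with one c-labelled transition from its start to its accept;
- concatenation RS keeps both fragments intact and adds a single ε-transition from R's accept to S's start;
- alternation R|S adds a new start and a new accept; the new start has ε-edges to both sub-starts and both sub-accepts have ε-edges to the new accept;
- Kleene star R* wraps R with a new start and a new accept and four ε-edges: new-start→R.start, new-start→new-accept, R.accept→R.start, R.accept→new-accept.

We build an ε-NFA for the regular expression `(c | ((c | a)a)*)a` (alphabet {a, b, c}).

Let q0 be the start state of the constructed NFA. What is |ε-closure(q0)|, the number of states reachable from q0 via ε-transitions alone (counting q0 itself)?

Let C(F) = |ε-closure(F.start)| within fragment F, and note whether F accepts ε. Symbol fragments have C = 1 and do not accept ε. Then:
  c | a → new start ε-reaches every alternative's start; none of them accept ε, so the new accept is not reached: C = 1 + 1 + 1 = 3
  (c | a)a → C equals the left operand's closure size = 3 (its accept is not ε-reachable, so the closure stops there)
  ((c | a)a)* → the star's fresh start ε-reaches both the body's start and the fresh accept: C = 2 + 3 = 5
  c | ((c | a)a)* → new start ε-reaches every alternative's start; at least one alternative accepts ε, so the union's new accept is reached too: C = 1 + 1 + 5 + 1 = 8
  (c | ((c | a)a)*)a → the left operand accepts ε, so the closure extends into the next operand (via the concat ε-link); C = 8 + 1 = 9

9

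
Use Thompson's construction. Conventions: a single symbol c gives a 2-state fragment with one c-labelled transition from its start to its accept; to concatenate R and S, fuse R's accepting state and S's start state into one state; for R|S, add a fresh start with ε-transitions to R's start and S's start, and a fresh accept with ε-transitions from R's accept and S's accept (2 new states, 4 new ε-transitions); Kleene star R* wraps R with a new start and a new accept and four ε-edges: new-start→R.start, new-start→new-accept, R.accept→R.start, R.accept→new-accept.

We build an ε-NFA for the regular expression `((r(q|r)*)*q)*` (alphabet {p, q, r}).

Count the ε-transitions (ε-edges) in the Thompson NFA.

Building bottom-up:
Each of the 4 symbol leaves contributes 0 ε-transitions.
  q|r — 4 ε-transitions
  (q|r)* — 8 ε-transitions
  r(q|r)* — 8 ε-transitions
  (r(q|r)*)* — 12 ε-transitions
  (r(q|r)*)*q — 12 ε-transitions
  ((r(q|r)*)*q)* — 16 ε-transitions

16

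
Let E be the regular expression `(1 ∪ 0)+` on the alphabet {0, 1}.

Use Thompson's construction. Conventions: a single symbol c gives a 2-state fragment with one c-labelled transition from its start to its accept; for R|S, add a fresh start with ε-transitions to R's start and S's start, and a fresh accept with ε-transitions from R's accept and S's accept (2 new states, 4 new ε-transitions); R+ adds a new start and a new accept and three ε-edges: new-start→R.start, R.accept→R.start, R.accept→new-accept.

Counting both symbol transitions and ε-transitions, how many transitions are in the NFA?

9

Bottom-up over the parse tree:
Each of the 2 symbol leaves contributes 1 transition (1 symbol, 0 ε).
  1 ∪ 0 : 6 transitions (2 symbol, 4 ε)
  (1 ∪ 0)+ : 9 transitions (2 symbol, 7 ε)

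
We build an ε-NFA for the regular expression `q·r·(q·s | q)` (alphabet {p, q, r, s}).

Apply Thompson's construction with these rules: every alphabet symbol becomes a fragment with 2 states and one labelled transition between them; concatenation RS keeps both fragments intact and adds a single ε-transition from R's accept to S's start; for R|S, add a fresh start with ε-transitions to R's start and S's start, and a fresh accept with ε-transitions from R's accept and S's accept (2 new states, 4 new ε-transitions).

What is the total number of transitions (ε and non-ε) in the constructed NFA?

12

Per subexpression:
Each of the 5 symbol leaves contributes 1 transition (1 symbol, 0 ε).
  q·s = 3 transitions (2 symbol, 1 ε)
  q·s | q = 8 transitions (3 symbol, 5 ε)
  q·r·(q·s | q) = 12 transitions (5 symbol, 7 ε)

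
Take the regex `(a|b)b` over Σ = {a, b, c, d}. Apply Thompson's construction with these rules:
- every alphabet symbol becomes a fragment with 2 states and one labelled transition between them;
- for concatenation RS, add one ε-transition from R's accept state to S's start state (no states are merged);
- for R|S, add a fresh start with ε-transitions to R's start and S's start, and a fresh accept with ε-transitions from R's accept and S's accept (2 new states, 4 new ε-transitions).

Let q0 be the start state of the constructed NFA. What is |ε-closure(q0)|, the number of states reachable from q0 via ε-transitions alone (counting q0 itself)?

Work bottom-up. For each fragment F, track |ε-closure(F.start)| and whether F's accept lies in that closure (i.e. whether F accepts ε). A single-symbol fragment has closure size 1 and does not accept ε.
  a|b → |closure| = 1 + 1 + 1 = 3 (the new accept is not ε-reachable since no branch accepts ε)
  (a|b)b → |closure| equals the left operand's closure size = 3 (its accept is not ε-reachable, so the closure stops there)

3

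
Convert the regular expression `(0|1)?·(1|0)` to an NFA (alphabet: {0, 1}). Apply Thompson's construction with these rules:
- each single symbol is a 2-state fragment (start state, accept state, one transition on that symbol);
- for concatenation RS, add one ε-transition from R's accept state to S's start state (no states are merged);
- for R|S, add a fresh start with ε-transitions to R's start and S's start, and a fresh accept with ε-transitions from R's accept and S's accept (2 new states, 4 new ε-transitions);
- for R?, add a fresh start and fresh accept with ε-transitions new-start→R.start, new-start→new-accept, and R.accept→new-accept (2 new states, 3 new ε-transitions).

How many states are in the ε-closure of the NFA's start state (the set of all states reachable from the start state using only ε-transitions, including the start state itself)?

Work bottom-up. For each fragment F, track |ε-closure(F.start)| and whether F's accept lies in that closure (i.e. whether F accepts ε). A single-symbol fragment has closure size 1 and does not accept ε.
  0|1 → new start ε-reaches every alternative's start; none of them accept ε, so the new accept is not reached: |ε-closure| = 1 + 1 + 1 = 3
  (0|1)? → new start has ε-edges to the inner start and to the new accept, so |ε-closure| = 2 + 3 = 5
  1|0 → |ε-closure| = 1 + 1 + 1 = 3 (the new accept is not ε-reachable since no branch accepts ε)
  (0|1)?·(1|0) → the left operand accepts ε, so the closure extends into the next operand (via the concat ε-link); |ε-closure| = 5 + 3 = 8

8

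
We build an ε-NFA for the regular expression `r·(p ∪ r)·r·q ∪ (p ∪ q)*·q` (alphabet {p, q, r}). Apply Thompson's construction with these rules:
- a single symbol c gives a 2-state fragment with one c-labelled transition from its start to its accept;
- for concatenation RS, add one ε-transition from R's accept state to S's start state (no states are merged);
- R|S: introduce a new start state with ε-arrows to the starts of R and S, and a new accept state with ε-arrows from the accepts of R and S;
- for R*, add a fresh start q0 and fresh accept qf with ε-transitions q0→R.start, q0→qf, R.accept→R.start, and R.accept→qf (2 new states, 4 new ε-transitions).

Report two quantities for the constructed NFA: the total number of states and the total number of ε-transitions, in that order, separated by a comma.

Building bottom-up:
Each of the 8 symbol leaves contributes 2 states and 0 ε-transitions.
  p ∪ r = 6 states, 4 ε-transitions
  r·(p ∪ r)·r·q = 12 states, 7 ε-transitions
  p ∪ q = 6 states, 4 ε-transitions
  (p ∪ q)* = 8 states, 8 ε-transitions
  (p ∪ q)*·q = 10 states, 9 ε-transitions
  r·(p ∪ r)·r·q ∪ (p ∪ q)*·q = 24 states, 20 ε-transitions

24, 20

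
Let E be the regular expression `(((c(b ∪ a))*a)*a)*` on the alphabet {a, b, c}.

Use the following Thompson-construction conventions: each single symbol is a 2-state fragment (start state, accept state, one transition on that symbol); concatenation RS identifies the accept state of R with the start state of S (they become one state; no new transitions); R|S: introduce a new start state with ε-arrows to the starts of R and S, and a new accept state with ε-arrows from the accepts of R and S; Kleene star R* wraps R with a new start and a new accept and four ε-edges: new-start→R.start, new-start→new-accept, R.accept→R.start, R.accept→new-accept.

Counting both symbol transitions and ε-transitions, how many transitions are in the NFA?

By structural recursion:
Each of the 5 symbol leaves contributes 1 transition (1 symbol, 0 ε).
  b ∪ a — 6 transitions (2 symbol, 4 ε)
  c(b ∪ a) — 7 transitions (3 symbol, 4 ε)
  (c(b ∪ a))* — 11 transitions (3 symbol, 8 ε)
  (c(b ∪ a))*a — 12 transitions (4 symbol, 8 ε)
  ((c(b ∪ a))*a)* — 16 transitions (4 symbol, 12 ε)
  ((c(b ∪ a))*a)*a — 17 transitions (5 symbol, 12 ε)
  (((c(b ∪ a))*a)*a)* — 21 transitions (5 symbol, 16 ε)

21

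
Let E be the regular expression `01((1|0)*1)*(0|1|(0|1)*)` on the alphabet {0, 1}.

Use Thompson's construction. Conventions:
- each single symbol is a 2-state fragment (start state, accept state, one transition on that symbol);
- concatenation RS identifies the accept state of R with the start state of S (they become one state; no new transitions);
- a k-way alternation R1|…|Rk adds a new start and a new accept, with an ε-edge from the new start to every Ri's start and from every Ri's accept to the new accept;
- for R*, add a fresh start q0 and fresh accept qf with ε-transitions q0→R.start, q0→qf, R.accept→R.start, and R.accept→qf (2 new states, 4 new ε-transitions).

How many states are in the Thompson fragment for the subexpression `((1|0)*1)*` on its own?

11

Fragment for `((1|0)*1)*`:
Each of the 3 symbol leaves contributes a 2-state fragment.
  1|0 : 6 states
  (1|0)* : 8 states
  (1|0)*1 : 9 states
  ((1|0)*1)* : 11 states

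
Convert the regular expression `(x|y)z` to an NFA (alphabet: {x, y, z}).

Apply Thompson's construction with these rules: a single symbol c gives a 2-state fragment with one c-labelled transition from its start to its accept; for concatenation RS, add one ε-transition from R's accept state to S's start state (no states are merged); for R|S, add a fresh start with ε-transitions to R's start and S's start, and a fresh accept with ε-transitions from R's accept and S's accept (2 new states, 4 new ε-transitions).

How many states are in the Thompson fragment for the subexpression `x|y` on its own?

Fragment for `x|y`:
Each of the 2 symbol leaves contributes a 2-state fragment.
  x|y → 6 states

6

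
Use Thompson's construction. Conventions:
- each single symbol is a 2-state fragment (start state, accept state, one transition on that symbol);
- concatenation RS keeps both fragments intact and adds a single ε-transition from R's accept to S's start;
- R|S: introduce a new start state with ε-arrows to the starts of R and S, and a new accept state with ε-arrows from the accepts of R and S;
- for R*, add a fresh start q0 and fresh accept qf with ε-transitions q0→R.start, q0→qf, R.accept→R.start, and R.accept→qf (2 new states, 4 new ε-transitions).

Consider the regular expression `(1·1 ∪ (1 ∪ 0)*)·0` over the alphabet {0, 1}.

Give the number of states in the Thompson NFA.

16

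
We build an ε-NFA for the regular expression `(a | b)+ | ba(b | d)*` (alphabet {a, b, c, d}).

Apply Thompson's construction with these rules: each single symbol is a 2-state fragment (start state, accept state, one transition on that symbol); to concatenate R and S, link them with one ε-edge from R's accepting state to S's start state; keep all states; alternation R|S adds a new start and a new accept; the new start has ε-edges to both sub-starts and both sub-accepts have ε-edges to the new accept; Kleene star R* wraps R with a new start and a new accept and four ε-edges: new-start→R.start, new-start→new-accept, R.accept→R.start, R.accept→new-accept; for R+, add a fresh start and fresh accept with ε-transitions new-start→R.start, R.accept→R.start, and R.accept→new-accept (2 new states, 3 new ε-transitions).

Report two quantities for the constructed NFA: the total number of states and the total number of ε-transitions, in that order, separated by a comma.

22, 21

Per subexpression:
Each of the 6 symbol leaves contributes 2 states and 0 ε-transitions.
  a | b : 6 states, 4 ε-transitions
  (a | b)+ : 8 states, 7 ε-transitions
  b | d : 6 states, 4 ε-transitions
  (b | d)* : 8 states, 8 ε-transitions
  ba(b | d)* : 12 states, 10 ε-transitions
  (a | b)+ | ba(b | d)* : 22 states, 21 ε-transitions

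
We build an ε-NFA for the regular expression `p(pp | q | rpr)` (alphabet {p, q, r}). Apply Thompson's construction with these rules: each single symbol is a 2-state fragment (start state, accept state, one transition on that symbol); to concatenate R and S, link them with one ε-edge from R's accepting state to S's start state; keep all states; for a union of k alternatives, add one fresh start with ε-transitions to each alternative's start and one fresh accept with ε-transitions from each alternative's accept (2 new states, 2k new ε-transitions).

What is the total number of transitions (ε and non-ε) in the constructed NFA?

Per subexpression:
Each of the 7 symbol leaves contributes 1 transition (1 symbol, 0 ε).
  pp = 3 transitions (2 symbol, 1 ε)
  rpr = 5 transitions (3 symbol, 2 ε)
  pp | q | rpr = 15 transitions (6 symbol, 9 ε)
  p(pp | q | rpr) = 17 transitions (7 symbol, 10 ε)

17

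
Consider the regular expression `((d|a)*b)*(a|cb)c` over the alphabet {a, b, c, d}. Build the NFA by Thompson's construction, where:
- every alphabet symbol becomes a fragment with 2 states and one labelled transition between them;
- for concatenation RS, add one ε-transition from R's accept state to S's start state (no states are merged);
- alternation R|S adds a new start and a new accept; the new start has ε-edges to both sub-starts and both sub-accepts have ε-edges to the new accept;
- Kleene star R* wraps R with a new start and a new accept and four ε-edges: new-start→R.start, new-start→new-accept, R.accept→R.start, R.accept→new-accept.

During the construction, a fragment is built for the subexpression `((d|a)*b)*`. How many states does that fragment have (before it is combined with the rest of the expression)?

12

Fragment for `((d|a)*b)*`:
Each of the 3 symbol leaves contributes a 2-state fragment.
  d|a → 6 states
  (d|a)* → 8 states
  (d|a)*b → 10 states
  ((d|a)*b)* → 12 states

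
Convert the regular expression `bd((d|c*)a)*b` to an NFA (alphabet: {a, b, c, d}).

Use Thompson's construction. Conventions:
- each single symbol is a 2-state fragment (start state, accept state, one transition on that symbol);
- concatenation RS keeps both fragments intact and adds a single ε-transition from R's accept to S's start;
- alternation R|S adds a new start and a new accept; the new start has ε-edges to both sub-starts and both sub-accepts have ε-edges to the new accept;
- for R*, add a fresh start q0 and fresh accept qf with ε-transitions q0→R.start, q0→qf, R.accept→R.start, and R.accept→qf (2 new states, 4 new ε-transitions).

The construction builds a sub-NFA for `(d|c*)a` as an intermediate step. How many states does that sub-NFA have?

10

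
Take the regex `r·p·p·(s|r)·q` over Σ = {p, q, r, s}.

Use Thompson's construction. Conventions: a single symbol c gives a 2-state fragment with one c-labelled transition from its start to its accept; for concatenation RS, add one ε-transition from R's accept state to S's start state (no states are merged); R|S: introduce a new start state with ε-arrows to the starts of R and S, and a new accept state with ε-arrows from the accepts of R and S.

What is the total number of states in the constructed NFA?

By structural recursion:
Each of the 6 symbol leaves contributes a 2-state fragment.
  s|r → 6 states
  r·p·p·(s|r)·q → 14 states

14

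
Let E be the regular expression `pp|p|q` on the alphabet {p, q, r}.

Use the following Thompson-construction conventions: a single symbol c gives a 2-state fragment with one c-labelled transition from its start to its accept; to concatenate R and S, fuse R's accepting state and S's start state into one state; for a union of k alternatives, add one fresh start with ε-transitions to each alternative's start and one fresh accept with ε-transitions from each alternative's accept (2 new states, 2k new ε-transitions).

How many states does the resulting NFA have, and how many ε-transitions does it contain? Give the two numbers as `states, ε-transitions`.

Per subexpression:
Each of the 4 symbol leaves contributes 2 states and 0 ε-transitions.
  pp — 3 states, 0 ε-transitions
  pp|p|q — 9 states, 6 ε-transitions

9, 6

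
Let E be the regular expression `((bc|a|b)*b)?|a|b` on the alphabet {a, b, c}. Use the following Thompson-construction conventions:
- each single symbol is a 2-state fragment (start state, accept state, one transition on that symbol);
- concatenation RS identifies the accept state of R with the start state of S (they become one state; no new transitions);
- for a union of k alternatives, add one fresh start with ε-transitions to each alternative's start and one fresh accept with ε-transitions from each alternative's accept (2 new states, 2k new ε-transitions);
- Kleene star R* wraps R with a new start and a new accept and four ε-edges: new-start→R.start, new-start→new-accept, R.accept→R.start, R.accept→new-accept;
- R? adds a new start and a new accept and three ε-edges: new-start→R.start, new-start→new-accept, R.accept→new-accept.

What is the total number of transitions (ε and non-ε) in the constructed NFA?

26

Per subexpression:
Each of the 7 symbol leaves contributes 1 transition (1 symbol, 0 ε).
  bc : 2 transitions (2 symbol, 0 ε)
  bc|a|b : 10 transitions (4 symbol, 6 ε)
  (bc|a|b)* : 14 transitions (4 symbol, 10 ε)
  (bc|a|b)*b : 15 transitions (5 symbol, 10 ε)
  ((bc|a|b)*b)? : 18 transitions (5 symbol, 13 ε)
  ((bc|a|b)*b)?|a|b : 26 transitions (7 symbol, 19 ε)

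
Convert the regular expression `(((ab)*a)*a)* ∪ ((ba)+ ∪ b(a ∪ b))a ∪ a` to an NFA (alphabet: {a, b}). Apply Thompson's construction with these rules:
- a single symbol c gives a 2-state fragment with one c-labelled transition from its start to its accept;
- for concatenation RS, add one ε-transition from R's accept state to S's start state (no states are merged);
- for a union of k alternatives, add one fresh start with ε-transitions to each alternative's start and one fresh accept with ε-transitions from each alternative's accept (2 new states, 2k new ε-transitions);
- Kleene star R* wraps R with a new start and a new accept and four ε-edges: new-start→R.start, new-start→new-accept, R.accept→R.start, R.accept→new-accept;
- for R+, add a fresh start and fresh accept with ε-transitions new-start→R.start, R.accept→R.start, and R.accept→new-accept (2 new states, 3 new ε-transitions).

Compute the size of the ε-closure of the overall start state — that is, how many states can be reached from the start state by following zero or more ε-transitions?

16

Compute the ε-closure size of each fragment's start state recursively; a symbol fragment's start has no outgoing ε-edge, so its closure is just itself (size 1).
  ab → |closure| equals the left operand's closure size = 1 (its accept is not ε-reachable, so the closure stops there)
  (ab)* → new start has ε-edges to the inner start and to the new accept, so |closure| = 2 + 1 = 3
  (ab)*a → the left operand accepts ε, so the closure extends into the next operand (via the concat ε-link); |closure| = 3 + 1 = 4
  ((ab)*a)* → |closure| = 1 (new start) + 4 (body) + 1 (new accept) = 6
  ((ab)*a)*a → |closure| = 6 + 1 = 7 (closure spills across the concat boundary because the left factor accepts ε)
  (((ab)*a)*a)* → new start has ε-edges to the inner start and to the new accept, so |closure| = 2 + 7 = 9
  ba → same as the first factor's closure: |closure| = 1
  (ba)+ → |closure| = 1 + 1 = 2 (the body doesn't accept ε, so the new accept is not reached)
  a ∪ b → new start ε-reaches every alternative's start; none of them accept ε, so the new accept is not reached: |closure| = 1 + 1 + 1 = 3
  b(a ∪ b) → same as the first factor's closure: |closure| = 1
  (ba)+ ∪ b(a ∪ b) → new start ε-reaches every alternative's start; none of them accept ε, so the new accept is not reached: |closure| = 1 + 2 + 1 = 4
  ((ba)+ ∪ b(a ∪ b))a → same as the first factor's closure: |closure| = 4
  (((ab)*a)*a)* ∪ ((ba)+ ∪ b(a ∪ b))a ∪ a → |closure| = 1 (new start) + (9 + 4 + 1) + 1 (new accept, since some branch ε-reaches its own accept) = 16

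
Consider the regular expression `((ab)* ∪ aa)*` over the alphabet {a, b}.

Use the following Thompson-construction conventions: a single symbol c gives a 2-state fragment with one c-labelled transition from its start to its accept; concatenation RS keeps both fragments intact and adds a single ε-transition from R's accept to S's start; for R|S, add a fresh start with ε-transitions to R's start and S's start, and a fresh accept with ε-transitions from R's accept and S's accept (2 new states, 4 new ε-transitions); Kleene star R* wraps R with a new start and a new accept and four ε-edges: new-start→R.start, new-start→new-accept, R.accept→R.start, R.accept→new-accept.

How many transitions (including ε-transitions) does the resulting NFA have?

Recursing over subexpressions:
Each of the 4 symbol leaves contributes 1 transition (1 symbol, 0 ε).
  ab — 3 transitions (2 symbol, 1 ε)
  (ab)* — 7 transitions (2 symbol, 5 ε)
  aa — 3 transitions (2 symbol, 1 ε)
  (ab)* ∪ aa — 14 transitions (4 symbol, 10 ε)
  ((ab)* ∪ aa)* — 18 transitions (4 symbol, 14 ε)

18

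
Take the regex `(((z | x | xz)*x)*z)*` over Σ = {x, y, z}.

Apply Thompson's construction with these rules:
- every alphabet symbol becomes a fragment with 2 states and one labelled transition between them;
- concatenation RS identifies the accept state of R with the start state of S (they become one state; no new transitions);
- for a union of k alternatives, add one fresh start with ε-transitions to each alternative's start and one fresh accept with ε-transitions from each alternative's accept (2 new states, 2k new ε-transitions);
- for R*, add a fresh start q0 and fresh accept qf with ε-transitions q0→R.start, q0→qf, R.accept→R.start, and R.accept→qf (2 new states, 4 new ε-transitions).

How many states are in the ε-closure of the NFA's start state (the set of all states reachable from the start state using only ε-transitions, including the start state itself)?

Let C(F) = |ε-closure(F.start)| within fragment F, and note whether F accepts ε. Symbol fragments have C = 1 and do not accept ε. Then:
  xz : same as the first factor's closure: C = 1
  z | x | xz : new start ε-reaches every alternative's start; none of them accept ε, so the new accept is not reached: C = 1 + 1 + 1 + 1 = 4
  (z | x | xz)* : the star's fresh start ε-reaches both the body's start and the fresh accept: C = 2 + 4 = 6
  (z | x | xz)*x : the left operand accepts ε, so the closure extends into the next operand (the shared merged state is already counted); C = 6 + (1−1) = 6
  ((z | x | xz)*x)* : the star's fresh start ε-reaches both the body's start and the fresh accept: C = 2 + 6 = 8
  ((z | x | xz)*x)*z : the left operand accepts ε, so the closure extends into the next operand (the shared merged state is already counted); C = 8 + (1−1) = 8
  (((z | x | xz)*x)*z)* : the star's fresh start ε-reaches both the body's start and the fresh accept: C = 2 + 8 = 10

10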